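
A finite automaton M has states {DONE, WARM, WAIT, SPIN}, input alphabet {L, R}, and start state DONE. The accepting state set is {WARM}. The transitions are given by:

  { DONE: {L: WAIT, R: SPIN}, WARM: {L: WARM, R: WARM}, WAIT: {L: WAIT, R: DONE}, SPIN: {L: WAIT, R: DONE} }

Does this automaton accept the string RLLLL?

Trace: DONE -R-> SPIN -L-> WAIT -L-> WAIT -L-> WAIT -L-> WAIT
End state WAIT is not accepting.

No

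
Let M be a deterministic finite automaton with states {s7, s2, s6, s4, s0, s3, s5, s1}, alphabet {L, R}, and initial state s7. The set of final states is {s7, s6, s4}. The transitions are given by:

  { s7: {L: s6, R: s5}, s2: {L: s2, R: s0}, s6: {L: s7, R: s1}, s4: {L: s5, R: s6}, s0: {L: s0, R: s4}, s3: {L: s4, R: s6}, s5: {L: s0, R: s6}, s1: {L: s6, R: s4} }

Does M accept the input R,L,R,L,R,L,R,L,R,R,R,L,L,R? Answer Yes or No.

Trace: s7 -R-> s5 -L-> s0 -R-> s4 -L-> s5 -R-> s6 -L-> s7 -R-> s5 -L-> s0 -R-> s4 -R-> s6 -R-> s1 -L-> s6 -L-> s7 -R-> s5
End state s5 is not accepting.

No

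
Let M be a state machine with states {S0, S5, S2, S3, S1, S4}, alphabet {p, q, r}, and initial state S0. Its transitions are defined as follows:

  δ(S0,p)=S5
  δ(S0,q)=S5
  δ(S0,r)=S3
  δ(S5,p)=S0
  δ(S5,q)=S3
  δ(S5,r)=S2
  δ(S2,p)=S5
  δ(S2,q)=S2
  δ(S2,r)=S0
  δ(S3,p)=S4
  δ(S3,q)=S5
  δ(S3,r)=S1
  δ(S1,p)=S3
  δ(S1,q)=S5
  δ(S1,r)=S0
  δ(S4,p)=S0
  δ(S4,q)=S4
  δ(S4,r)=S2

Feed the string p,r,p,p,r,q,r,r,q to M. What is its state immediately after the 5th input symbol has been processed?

S3

Trace: S0 -p-> S5 -r-> S2 -p-> S5 -p-> S0 -r-> S3
After 5 symbols: S3.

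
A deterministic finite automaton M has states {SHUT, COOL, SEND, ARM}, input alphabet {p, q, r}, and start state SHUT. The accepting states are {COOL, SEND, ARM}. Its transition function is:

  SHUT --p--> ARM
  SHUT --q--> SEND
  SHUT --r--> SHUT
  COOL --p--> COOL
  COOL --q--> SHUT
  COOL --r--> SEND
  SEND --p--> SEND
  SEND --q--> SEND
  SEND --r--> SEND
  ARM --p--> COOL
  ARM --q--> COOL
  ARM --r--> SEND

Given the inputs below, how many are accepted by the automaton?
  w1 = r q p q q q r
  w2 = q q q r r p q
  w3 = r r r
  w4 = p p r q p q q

3

w1: Trace: SHUT -r-> SHUT -q-> SEND -p-> SEND -q-> SEND -q-> SEND -q-> SEND -r-> SEND  → end SEND, accepted
w2: Trace: SHUT -q-> SEND -q-> SEND -q-> SEND -r-> SEND -r-> SEND -p-> SEND -q-> SEND  → end SEND, accepted
w3: Trace: SHUT -r-> SHUT -r-> SHUT -r-> SHUT  → end SHUT, rejected
w4: Trace: SHUT -p-> ARM -p-> COOL -r-> SEND -q-> SEND -p-> SEND -q-> SEND -q-> SEND  → end SEND, accepted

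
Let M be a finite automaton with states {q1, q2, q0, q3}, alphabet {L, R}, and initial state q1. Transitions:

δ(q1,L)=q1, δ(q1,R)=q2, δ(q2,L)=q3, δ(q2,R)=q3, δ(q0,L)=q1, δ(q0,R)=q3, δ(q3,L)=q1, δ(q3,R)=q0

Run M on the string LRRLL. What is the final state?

q1 → q1 → q2 → q3 → q1 → q1

q1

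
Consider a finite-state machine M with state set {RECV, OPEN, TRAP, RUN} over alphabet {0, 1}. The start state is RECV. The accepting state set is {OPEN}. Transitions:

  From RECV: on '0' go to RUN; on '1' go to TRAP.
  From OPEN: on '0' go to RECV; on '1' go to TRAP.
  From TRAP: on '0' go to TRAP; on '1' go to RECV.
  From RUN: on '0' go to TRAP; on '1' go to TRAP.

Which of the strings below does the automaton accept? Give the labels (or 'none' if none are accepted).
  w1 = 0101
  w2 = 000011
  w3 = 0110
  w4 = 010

none

w1: RECV → RUN → TRAP → TRAP → RECV  → end RECV, rejected
w2: RECV → RUN → TRAP → TRAP → TRAP → RECV → TRAP  → end TRAP, rejected
w3: RECV → RUN → TRAP → RECV → RUN  → end RUN, rejected
w4: RECV → RUN → TRAP → TRAP  → end TRAP, rejected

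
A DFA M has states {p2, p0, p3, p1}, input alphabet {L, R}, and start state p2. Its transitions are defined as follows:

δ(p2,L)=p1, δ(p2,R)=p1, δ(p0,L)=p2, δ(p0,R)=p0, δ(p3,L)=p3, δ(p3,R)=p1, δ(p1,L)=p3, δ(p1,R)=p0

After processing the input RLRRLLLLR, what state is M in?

p2 → p1 → p3 → p1 → p0 → p2 → p1 → p3 → p3 → p1

p1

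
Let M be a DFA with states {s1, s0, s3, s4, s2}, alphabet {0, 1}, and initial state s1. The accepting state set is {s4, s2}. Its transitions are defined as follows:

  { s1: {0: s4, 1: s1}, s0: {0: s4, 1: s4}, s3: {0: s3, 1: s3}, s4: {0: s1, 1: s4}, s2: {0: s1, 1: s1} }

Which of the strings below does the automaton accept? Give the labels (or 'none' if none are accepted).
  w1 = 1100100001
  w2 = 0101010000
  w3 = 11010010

w2

w1: Trace: s1 -1-> s1 -1-> s1 -0-> s4 -0-> s1 -1-> s1 -0-> s4 -0-> s1 -0-> s4 -0-> s1 -1-> s1  → end s1, rejected
w2: Trace: s1 -0-> s4 -1-> s4 -0-> s1 -1-> s1 -0-> s4 -1-> s4 -0-> s1 -0-> s4 -0-> s1 -0-> s4  → end s4, accepted
w3: Trace: s1 -1-> s1 -1-> s1 -0-> s4 -1-> s4 -0-> s1 -0-> s4 -1-> s4 -0-> s1  → end s1, rejected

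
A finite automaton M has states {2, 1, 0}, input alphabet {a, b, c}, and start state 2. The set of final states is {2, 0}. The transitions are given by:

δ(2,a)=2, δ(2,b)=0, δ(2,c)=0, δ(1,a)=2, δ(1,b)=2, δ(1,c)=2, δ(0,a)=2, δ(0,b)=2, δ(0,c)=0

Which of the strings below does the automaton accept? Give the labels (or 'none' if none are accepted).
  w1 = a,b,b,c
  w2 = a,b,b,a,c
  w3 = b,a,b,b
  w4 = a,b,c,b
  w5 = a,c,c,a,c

w1, w2, w3, w4, w5

w1:
  start at 2
  read 'a': 2 → 2
  read 'b': 2 → 0
  read 'b': 0 → 2
  read 'c': 2 → 0
  end 0, accepted
w2:
  start at 2
  read 'a': 2 → 2
  read 'b': 2 → 0
  read 'b': 0 → 2
  read 'a': 2 → 2
  read 'c': 2 → 0
  end 0, accepted
w3:
  start at 2
  read 'b': 2 → 0
  read 'a': 0 → 2
  read 'b': 2 → 0
  read 'b': 0 → 2
  end 2, accepted
w4:
  start at 2
  read 'a': 2 → 2
  read 'b': 2 → 0
  read 'c': 0 → 0
  read 'b': 0 → 2
  end 2, accepted
w5:
  start at 2
  read 'a': 2 → 2
  read 'c': 2 → 0
  read 'c': 0 → 0
  read 'a': 0 → 2
  read 'c': 2 → 0
  end 0, accepted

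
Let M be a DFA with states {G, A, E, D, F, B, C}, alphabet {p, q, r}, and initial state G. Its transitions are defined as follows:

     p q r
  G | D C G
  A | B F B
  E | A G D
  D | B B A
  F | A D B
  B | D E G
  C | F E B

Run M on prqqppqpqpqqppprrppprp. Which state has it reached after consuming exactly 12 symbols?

start at G
read 'p': G → D
read 'r': D → A
read 'q': A → F
read 'q': F → D
read 'p': D → B
read 'p': B → D
read 'q': D → B
read 'p': B → D
read 'q': D → B
read 'p': B → D
read 'q': D → B
read 'q': B → E
After 12 symbols: E.

E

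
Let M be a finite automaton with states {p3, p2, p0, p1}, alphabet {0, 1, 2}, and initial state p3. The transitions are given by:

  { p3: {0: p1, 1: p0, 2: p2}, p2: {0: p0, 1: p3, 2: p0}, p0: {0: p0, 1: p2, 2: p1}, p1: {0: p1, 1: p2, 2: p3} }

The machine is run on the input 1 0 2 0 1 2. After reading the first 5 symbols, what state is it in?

p2

Trace: p3 -1-> p0 -0-> p0 -2-> p1 -0-> p1 -1-> p2
After 5 symbols: p2.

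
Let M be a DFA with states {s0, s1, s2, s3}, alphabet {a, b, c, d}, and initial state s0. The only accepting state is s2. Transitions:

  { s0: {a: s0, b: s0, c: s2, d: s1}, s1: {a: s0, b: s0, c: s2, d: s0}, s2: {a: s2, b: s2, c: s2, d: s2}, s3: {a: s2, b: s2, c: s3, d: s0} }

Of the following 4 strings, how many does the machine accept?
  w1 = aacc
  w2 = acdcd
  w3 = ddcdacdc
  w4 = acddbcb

w1:
  start at s0
  read 'a': s0 → s0
  read 'a': s0 → s0
  read 'c': s0 → s2
  read 'c': s2 → s2
  end s2, accepted
w2:
  start at s0
  read 'a': s0 → s0
  read 'c': s0 → s2
  read 'd': s2 → s2
  read 'c': s2 → s2
  read 'd': s2 → s2
  end s2, accepted
w3:
  start at s0
  read 'd': s0 → s1
  read 'd': s1 → s0
  read 'c': s0 → s2
  read 'd': s2 → s2
  read 'a': s2 → s2
  read 'c': s2 → s2
  read 'd': s2 → s2
  read 'c': s2 → s2
  end s2, accepted
w4:
  start at s0
  read 'a': s0 → s0
  read 'c': s0 → s2
  read 'd': s2 → s2
  read 'd': s2 → s2
  read 'b': s2 → s2
  read 'c': s2 → s2
  read 'b': s2 → s2
  end s2, accepted

4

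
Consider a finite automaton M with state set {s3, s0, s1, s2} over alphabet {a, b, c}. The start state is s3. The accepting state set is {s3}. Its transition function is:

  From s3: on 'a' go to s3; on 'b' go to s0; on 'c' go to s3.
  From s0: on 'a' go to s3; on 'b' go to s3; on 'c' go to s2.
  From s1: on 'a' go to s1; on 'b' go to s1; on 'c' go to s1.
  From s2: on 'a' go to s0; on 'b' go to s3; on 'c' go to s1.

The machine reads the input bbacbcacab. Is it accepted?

Trace: s3 -b-> s0 -b-> s3 -a-> s3 -c-> s3 -b-> s0 -c-> s2 -a-> s0 -c-> s2 -a-> s0 -b-> s3
End state s3 is accepting.

Yes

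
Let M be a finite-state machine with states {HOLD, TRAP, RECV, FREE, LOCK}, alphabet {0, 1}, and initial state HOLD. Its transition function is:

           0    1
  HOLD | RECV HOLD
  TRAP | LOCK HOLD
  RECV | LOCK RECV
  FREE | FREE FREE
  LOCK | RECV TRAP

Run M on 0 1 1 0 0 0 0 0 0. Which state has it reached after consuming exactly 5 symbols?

Trace: HOLD -0-> RECV -1-> RECV -1-> RECV -0-> LOCK -0-> RECV
After 5 symbols: RECV.

RECV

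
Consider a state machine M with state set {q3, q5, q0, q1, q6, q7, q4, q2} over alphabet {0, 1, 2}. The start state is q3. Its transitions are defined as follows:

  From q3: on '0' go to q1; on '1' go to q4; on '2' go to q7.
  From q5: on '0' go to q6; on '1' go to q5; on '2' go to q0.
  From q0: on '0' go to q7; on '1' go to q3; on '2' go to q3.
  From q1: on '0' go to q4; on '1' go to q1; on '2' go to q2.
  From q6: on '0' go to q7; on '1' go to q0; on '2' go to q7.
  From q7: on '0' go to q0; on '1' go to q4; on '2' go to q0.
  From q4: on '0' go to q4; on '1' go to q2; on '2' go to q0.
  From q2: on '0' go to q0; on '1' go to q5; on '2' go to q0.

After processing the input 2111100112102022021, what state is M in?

q4

Trace: q3 -2-> q7 -1-> q4 -1-> q2 -1-> q5 -1-> q5 -0-> q6 -0-> q7 -1-> q4 -1-> q2 -2-> q0 -1-> q3 -0-> q1 -2-> q2 -0-> q0 -2-> q3 -2-> q7 -0-> q0 -2-> q3 -1-> q4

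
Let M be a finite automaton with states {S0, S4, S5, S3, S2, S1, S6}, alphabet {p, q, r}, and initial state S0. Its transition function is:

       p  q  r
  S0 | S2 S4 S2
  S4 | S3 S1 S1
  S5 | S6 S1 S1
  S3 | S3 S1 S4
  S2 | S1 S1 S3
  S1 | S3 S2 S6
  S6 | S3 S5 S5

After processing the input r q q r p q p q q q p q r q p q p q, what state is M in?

S5

S0 → S2 → S1 → S2 → S3 → S3 → S1 → S3 → S1 → S2 → S1 → S3 → S1 → S6 → S5 → S6 → S5 → S6 → S5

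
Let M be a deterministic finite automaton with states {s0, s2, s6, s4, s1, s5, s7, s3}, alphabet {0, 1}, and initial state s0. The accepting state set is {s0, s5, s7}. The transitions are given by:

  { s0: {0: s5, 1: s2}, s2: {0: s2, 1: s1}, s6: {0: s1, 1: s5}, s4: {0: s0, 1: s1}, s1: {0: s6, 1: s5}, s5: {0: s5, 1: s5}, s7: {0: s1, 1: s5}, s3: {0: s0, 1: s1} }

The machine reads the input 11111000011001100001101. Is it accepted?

start at s0
read '1': s0 → s2
read '1': s2 → s1
read '1': s1 → s5
read '1': s5 → s5
read '1': s5 → s5
read '0': s5 → s5
read '0': s5 → s5
read '0': s5 → s5
read '0': s5 → s5
read '1': s5 → s5
read '1': s5 → s5
read '0': s5 → s5
read '0': s5 → s5
read '1': s5 → s5
read '1': s5 → s5
read '0': s5 → s5
read '0': s5 → s5
read '0': s5 → s5
read '0': s5 → s5
read '1': s5 → s5
read '1': s5 → s5
read '0': s5 → s5
read '1': s5 → s5
End state s5 is accepting.

Yes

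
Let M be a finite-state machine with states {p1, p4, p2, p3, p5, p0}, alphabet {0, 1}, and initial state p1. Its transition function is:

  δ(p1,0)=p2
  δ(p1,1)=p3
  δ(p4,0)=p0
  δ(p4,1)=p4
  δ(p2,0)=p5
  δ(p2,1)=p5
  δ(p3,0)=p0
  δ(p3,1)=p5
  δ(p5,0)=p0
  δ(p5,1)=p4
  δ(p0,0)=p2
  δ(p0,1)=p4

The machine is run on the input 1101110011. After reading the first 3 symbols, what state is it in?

Trace: p1 -1-> p3 -1-> p5 -0-> p0
After 3 symbols: p0.

p0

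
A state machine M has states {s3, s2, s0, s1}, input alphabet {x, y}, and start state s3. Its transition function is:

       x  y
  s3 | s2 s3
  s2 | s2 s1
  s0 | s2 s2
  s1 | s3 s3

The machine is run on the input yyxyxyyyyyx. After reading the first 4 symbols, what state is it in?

s1

Trace: s3 -y-> s3 -y-> s3 -x-> s2 -y-> s1
After 4 symbols: s1.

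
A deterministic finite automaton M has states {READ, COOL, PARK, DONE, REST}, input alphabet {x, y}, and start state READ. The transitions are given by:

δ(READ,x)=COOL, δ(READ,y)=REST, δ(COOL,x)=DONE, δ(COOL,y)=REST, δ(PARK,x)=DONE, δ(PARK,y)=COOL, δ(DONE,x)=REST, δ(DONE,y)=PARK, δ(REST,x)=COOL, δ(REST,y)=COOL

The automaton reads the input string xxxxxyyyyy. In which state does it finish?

READ → COOL → DONE → REST → COOL → DONE → PARK → COOL → REST → COOL → REST

REST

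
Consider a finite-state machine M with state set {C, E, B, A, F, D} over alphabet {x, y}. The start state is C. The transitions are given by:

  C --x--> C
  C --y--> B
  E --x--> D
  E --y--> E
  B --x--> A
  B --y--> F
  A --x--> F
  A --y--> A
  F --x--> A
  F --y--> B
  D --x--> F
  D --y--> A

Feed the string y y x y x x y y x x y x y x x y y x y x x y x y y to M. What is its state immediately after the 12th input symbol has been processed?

start at C
read 'y': C → B
read 'y': B → F
read 'x': F → A
read 'y': A → A
read 'x': A → F
read 'x': F → A
read 'y': A → A
read 'y': A → A
read 'x': A → F
read 'x': F → A
read 'y': A → A
read 'x': A → F
After 12 symbols: F.

F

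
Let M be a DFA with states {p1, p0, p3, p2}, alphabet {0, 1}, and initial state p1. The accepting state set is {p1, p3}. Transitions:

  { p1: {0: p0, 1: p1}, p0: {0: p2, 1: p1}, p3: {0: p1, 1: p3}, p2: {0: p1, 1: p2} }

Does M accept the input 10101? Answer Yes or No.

Yes

p1 → p1 → p0 → p1 → p0 → p1
End state p1 is accepting.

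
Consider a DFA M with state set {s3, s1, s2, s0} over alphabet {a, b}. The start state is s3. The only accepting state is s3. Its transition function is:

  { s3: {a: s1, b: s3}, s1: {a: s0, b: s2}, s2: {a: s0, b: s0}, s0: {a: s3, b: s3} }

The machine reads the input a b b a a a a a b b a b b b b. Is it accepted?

Trace: s3 -a-> s1 -b-> s2 -b-> s0 -a-> s3 -a-> s1 -a-> s0 -a-> s3 -a-> s1 -b-> s2 -b-> s0 -a-> s3 -b-> s3 -b-> s3 -b-> s3 -b-> s3
End state s3 is accepting.

Yes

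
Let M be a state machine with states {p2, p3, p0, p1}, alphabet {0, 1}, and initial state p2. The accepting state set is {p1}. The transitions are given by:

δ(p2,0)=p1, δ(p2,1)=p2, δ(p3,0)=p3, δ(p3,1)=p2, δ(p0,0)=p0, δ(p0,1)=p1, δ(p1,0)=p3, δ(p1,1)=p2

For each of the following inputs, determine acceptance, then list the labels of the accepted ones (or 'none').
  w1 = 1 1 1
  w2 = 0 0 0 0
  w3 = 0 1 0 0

w1:
  start at p2
  read '1': p2 → p2
  read '1': p2 → p2
  read '1': p2 → p2
  end p2, rejected
w2:
  start at p2
  read '0': p2 → p1
  read '0': p1 → p3
  read '0': p3 → p3
  read '0': p3 → p3
  end p3, rejected
w3:
  start at p2
  read '0': p2 → p1
  read '1': p1 → p2
  read '0': p2 → p1
  read '0': p1 → p3
  end p3, rejected

none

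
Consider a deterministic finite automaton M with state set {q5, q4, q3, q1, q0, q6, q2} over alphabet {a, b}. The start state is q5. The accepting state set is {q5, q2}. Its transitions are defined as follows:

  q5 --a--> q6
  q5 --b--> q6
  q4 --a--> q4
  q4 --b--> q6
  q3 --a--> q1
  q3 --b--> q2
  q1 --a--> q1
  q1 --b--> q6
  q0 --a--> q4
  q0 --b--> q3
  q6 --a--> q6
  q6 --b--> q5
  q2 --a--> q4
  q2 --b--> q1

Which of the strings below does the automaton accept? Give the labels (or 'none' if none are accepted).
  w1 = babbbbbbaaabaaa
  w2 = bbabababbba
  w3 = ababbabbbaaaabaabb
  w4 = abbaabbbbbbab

w1: q5 → q6 → q6 → q5 → q6 → q5 → q6 → q5 → q6 → q6 → q6 → q6 → q5 → q6 → q6 → q6  → end q6, rejected
w2: q5 → q6 → q5 → q6 → q5 → q6 → q5 → q6 → q5 → q6 → q5 → q6  → end q6, rejected
w3: q5 → q6 → q5 → q6 → q5 → q6 → q6 → q5 → q6 → q5 → q6 → q6 → q6 → q6 → q5 → q6 → q6 → q5 → q6  → end q6, rejected
w4: q5 → q6 → q5 → q6 → q6 → q6 → q5 → q6 → q5 → q6 → q5 → q6 → q6 → q5  → end q5, accepted

w4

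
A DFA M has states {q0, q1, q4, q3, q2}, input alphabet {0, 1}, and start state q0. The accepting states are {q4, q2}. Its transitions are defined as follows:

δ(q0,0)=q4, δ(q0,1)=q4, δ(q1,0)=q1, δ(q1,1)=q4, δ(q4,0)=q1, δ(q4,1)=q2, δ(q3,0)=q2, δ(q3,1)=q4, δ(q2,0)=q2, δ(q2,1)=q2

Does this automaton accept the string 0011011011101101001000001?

q0 → q4 → q1 → q4 → q2 → q2 → q2 → q2 → q2 → q2 → q2 → q2 → q2 → q2 → q2 → q2 → q2 → q2 → q2 → q2 → q2 → q2 → q2 → q2 → q2 → q2
End state q2 is accepting.

Yes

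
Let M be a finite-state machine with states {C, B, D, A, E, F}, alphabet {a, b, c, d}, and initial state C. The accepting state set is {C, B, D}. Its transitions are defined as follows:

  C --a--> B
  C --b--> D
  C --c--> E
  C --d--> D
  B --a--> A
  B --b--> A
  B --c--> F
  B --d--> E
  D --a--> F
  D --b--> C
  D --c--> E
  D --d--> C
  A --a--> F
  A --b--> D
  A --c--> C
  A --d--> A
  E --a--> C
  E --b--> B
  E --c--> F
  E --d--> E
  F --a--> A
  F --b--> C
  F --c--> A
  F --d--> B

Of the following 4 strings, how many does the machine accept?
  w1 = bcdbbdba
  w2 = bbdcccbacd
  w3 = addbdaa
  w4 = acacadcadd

1

w1:
  start at C
  read 'b': C → D
  read 'c': D → E
  read 'd': E → E
  read 'b': E → B
  read 'b': B → A
  read 'd': A → A
  read 'b': A → D
  read 'a': D → F
  end F, rejected
w2:
  start at C
  read 'b': C → D
  read 'b': D → C
  read 'd': C → D
  read 'c': D → E
  read 'c': E → F
  read 'c': F → A
  read 'b': A → D
  read 'a': D → F
  read 'c': F → A
  read 'd': A → A
  end A, rejected
w3:
  start at C
  read 'a': C → B
  read 'd': B → E
  read 'd': E → E
  read 'b': E → B
  read 'd': B → E
  read 'a': E → C
  read 'a': C → B
  end B, accepted
w4:
  start at C
  read 'a': C → B
  read 'c': B → F
  read 'a': F → A
  read 'c': A → C
  read 'a': C → B
  read 'd': B → E
  read 'c': E → F
  read 'a': F → A
  read 'd': A → A
  read 'd': A → A
  end A, rejected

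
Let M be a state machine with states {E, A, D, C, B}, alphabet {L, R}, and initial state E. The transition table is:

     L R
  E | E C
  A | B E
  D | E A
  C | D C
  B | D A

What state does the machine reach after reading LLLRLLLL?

E → E → E → E → C → D → E → E → E

E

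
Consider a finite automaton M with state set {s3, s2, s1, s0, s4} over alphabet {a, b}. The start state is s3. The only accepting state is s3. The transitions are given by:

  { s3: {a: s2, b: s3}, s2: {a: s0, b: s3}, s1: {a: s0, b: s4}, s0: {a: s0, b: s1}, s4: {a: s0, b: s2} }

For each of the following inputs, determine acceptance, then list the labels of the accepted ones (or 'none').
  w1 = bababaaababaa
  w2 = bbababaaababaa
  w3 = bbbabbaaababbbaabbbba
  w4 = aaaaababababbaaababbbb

w4

w1: Trace: s3 -b-> s3 -a-> s2 -b-> s3 -a-> s2 -b-> s3 -a-> s2 -a-> s0 -a-> s0 -b-> s1 -a-> s0 -b-> s1 -a-> s0 -a-> s0  → end s0, rejected
w2: Trace: s3 -b-> s3 -b-> s3 -a-> s2 -b-> s3 -a-> s2 -b-> s3 -a-> s2 -a-> s0 -a-> s0 -b-> s1 -a-> s0 -b-> s1 -a-> s0 -a-> s0  → end s0, rejected
w3: Trace: s3 -b-> s3 -b-> s3 -b-> s3 -a-> s2 -b-> s3 -b-> s3 -a-> s2 -a-> s0 -a-> s0 -b-> s1 -a-> s0 -b-> s1 -b-> s4 -b-> s2 -a-> s0 -a-> s0 -b-> s1 -b-> s4 -b-> s2 -b-> s3 -a-> s2  → end s2, rejected
w4: Trace: s3 -a-> s2 -a-> s0 -a-> s0 -a-> s0 -a-> s0 -b-> s1 -a-> s0 -b-> s1 -a-> s0 -b-> s1 -a-> s0 -b-> s1 -b-> s4 -a-> s0 -a-> s0 -a-> s0 -b-> s1 -a-> s0 -b-> s1 -b-> s4 -b-> s2 -b-> s3  → end s3, accepted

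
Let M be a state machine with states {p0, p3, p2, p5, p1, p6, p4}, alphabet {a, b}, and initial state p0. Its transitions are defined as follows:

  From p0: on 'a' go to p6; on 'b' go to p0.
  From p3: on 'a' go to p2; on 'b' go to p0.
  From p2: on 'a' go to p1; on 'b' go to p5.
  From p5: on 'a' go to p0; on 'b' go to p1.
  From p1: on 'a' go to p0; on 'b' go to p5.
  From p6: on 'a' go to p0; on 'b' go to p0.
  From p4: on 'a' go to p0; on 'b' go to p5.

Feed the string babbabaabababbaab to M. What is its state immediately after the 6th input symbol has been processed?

p0

start at p0
read 'b': p0 → p0
read 'a': p0 → p6
read 'b': p6 → p0
read 'b': p0 → p0
read 'a': p0 → p6
read 'b': p6 → p0
After 6 symbols: p0.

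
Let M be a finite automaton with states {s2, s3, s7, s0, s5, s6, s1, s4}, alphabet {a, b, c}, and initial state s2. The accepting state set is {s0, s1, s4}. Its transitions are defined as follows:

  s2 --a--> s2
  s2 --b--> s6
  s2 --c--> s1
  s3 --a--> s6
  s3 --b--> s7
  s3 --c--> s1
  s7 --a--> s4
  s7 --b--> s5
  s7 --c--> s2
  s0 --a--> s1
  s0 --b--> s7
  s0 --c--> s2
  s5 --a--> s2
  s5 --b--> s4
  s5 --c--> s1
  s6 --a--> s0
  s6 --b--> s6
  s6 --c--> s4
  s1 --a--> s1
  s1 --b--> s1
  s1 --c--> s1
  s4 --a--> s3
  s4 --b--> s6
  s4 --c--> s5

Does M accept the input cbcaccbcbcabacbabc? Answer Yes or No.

Yes

s2 → s1 → s1 → s1 → s1 → s1 → s1 → s1 → s1 → s1 → s1 → s1 → s1 → s1 → s1 → s1 → s1 → s1 → s1
End state s1 is accepting.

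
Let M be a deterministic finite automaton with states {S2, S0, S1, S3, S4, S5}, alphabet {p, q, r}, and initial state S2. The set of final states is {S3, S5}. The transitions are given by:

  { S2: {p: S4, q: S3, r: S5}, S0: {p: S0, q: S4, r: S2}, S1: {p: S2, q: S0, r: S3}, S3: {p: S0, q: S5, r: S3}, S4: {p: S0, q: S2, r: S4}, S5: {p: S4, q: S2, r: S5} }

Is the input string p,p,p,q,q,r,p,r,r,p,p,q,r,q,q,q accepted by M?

start at S2
read 'p': S2 → S4
read 'p': S4 → S0
read 'p': S0 → S0
read 'q': S0 → S4
read 'q': S4 → S2
read 'r': S2 → S5
read 'p': S5 → S4
read 'r': S4 → S4
read 'r': S4 → S4
read 'p': S4 → S0
read 'p': S0 → S0
read 'q': S0 → S4
read 'r': S4 → S4
read 'q': S4 → S2
read 'q': S2 → S3
read 'q': S3 → S5
End state S5 is accepting.

Yes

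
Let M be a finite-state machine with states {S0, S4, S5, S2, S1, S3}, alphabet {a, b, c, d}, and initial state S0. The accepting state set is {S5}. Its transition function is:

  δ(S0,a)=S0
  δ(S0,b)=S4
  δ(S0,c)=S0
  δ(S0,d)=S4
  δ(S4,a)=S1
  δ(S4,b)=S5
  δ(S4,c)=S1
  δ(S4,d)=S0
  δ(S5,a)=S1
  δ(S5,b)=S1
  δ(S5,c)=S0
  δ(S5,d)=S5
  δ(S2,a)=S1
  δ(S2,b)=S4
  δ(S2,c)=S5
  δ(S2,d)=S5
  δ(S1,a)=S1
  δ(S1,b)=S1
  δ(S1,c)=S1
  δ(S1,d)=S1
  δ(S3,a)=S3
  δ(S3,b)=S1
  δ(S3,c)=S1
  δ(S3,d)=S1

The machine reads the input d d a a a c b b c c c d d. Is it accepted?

No

start at S0
read 'd': S0 → S4
read 'd': S4 → S0
read 'a': S0 → S0
read 'a': S0 → S0
read 'a': S0 → S0
read 'c': S0 → S0
read 'b': S0 → S4
read 'b': S4 → S5
read 'c': S5 → S0
read 'c': S0 → S0
read 'c': S0 → S0
read 'd': S0 → S4
read 'd': S4 → S0
End state S0 is not accepting.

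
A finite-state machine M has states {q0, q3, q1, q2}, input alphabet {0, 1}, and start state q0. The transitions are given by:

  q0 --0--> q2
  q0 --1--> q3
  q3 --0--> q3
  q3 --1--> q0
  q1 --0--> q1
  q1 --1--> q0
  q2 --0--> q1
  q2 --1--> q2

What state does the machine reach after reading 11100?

q3

Trace: q0 -1-> q3 -1-> q0 -1-> q3 -0-> q3 -0-> q3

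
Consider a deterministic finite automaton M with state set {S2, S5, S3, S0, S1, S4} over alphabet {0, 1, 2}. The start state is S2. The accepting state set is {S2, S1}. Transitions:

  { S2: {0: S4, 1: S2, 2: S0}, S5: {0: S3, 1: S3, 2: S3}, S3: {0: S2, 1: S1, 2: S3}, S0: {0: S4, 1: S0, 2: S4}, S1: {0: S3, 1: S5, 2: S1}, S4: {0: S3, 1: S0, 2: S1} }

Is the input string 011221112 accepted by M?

Yes

S2 → S4 → S0 → S0 → S4 → S1 → S5 → S3 → S1 → S1
End state S1 is accepting.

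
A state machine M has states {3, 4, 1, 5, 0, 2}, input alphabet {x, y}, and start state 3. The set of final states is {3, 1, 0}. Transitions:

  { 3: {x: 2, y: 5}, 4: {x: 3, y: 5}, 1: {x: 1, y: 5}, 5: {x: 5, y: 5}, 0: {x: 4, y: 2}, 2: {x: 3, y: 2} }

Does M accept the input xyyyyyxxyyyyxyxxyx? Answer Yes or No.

No

Trace: 3 -x-> 2 -y-> 2 -y-> 2 -y-> 2 -y-> 2 -y-> 2 -x-> 3 -x-> 2 -y-> 2 -y-> 2 -y-> 2 -y-> 2 -x-> 3 -y-> 5 -x-> 5 -x-> 5 -y-> 5 -x-> 5
End state 5 is not accepting.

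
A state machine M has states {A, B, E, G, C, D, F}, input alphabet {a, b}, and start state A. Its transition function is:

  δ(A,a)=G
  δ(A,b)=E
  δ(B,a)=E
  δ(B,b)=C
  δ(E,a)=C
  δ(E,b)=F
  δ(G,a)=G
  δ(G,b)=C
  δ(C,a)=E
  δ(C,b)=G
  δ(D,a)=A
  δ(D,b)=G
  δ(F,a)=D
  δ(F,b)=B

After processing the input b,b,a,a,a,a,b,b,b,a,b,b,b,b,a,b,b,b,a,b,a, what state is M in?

start at A
read 'b': A → E
read 'b': E → F
read 'a': F → D
read 'a': D → A
read 'a': A → G
read 'a': G → G
read 'b': G → C
read 'b': C → G
read 'b': G → C
read 'a': C → E
read 'b': E → F
read 'b': F → B
read 'b': B → C
read 'b': C → G
read 'a': G → G
read 'b': G → C
read 'b': C → G
read 'b': G → C
read 'a': C → E
read 'b': E → F
read 'a': F → D

D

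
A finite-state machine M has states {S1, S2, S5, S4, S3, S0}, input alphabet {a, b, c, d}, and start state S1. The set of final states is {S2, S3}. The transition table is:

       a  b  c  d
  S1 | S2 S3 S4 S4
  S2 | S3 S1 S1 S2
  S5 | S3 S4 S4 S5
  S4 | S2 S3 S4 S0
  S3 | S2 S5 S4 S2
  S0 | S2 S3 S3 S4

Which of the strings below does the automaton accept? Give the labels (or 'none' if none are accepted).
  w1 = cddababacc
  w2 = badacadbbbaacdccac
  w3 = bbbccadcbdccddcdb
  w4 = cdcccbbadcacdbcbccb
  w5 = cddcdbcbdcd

w1: Trace: S1 -c-> S4 -d-> S0 -d-> S4 -a-> S2 -b-> S1 -a-> S2 -b-> S1 -a-> S2 -c-> S1 -c-> S4  → end S4, rejected
w2: Trace: S1 -b-> S3 -a-> S2 -d-> S2 -a-> S3 -c-> S4 -a-> S2 -d-> S2 -b-> S1 -b-> S3 -b-> S5 -a-> S3 -a-> S2 -c-> S1 -d-> S4 -c-> S4 -c-> S4 -a-> S2 -c-> S1  → end S1, rejected
w3: Trace: S1 -b-> S3 -b-> S5 -b-> S4 -c-> S4 -c-> S4 -a-> S2 -d-> S2 -c-> S1 -b-> S3 -d-> S2 -c-> S1 -c-> S4 -d-> S0 -d-> S4 -c-> S4 -d-> S0 -b-> S3  → end S3, accepted
w4: Trace: S1 -c-> S4 -d-> S0 -c-> S3 -c-> S4 -c-> S4 -b-> S3 -b-> S5 -a-> S3 -d-> S2 -c-> S1 -a-> S2 -c-> S1 -d-> S4 -b-> S3 -c-> S4 -b-> S3 -c-> S4 -c-> S4 -b-> S3  → end S3, accepted
w5: Trace: S1 -c-> S4 -d-> S0 -d-> S4 -c-> S4 -d-> S0 -b-> S3 -c-> S4 -b-> S3 -d-> S2 -c-> S1 -d-> S4  → end S4, rejected

w3, w4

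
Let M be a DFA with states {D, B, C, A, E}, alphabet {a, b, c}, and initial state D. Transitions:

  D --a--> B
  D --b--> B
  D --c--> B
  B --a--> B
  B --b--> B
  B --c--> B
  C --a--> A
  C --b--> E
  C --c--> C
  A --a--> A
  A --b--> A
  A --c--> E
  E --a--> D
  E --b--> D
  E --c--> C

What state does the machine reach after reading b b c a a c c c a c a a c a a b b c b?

B

D → B → B → B → B → B → B → B → B → B → B → B → B → B → B → B → B → B → B → B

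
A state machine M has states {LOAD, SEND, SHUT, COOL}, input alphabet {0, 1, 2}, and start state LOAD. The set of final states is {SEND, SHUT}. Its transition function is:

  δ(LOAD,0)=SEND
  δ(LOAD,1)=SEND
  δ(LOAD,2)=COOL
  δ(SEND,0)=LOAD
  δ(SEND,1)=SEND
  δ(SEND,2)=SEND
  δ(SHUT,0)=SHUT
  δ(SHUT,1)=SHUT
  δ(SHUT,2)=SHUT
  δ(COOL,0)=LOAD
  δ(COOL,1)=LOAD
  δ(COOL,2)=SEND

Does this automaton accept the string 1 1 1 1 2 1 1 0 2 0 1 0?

LOAD → SEND → SEND → SEND → SEND → SEND → SEND → SEND → LOAD → COOL → LOAD → SEND → LOAD
End state LOAD is not accepting.

No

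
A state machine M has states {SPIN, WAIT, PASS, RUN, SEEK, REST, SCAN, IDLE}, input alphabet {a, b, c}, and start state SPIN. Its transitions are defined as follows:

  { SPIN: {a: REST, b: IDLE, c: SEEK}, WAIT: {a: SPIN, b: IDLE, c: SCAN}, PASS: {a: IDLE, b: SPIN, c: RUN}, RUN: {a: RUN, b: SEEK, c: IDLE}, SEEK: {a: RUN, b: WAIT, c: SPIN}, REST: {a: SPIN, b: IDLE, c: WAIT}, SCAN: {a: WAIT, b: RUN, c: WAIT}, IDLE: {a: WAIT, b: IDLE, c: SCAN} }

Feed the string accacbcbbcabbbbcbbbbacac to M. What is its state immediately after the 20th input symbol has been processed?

IDLE

start at SPIN
read 'a': SPIN → REST
read 'c': REST → WAIT
read 'c': WAIT → SCAN
read 'a': SCAN → WAIT
read 'c': WAIT → SCAN
read 'b': SCAN → RUN
read 'c': RUN → IDLE
read 'b': IDLE → IDLE
read 'b': IDLE → IDLE
read 'c': IDLE → SCAN
read 'a': SCAN → WAIT
read 'b': WAIT → IDLE
read 'b': IDLE → IDLE
read 'b': IDLE → IDLE
read 'b': IDLE → IDLE
read 'c': IDLE → SCAN
read 'b': SCAN → RUN
read 'b': RUN → SEEK
read 'b': SEEK → WAIT
read 'b': WAIT → IDLE
After 20 symbols: IDLE.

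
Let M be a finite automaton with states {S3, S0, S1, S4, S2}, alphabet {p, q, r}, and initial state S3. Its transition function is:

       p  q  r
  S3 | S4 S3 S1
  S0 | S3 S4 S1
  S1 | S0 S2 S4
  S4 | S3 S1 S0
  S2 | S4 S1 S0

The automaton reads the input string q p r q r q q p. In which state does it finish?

S0

start at S3
read 'q': S3 → S3
read 'p': S3 → S4
read 'r': S4 → S0
read 'q': S0 → S4
read 'r': S4 → S0
read 'q': S0 → S4
read 'q': S4 → S1
read 'p': S1 → S0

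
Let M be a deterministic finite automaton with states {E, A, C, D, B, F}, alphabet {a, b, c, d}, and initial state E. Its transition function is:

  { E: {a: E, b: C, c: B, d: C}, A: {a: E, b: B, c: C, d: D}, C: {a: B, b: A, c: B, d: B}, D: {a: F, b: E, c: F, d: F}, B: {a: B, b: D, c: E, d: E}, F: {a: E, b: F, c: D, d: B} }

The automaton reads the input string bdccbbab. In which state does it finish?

E → C → B → E → B → D → E → E → C

C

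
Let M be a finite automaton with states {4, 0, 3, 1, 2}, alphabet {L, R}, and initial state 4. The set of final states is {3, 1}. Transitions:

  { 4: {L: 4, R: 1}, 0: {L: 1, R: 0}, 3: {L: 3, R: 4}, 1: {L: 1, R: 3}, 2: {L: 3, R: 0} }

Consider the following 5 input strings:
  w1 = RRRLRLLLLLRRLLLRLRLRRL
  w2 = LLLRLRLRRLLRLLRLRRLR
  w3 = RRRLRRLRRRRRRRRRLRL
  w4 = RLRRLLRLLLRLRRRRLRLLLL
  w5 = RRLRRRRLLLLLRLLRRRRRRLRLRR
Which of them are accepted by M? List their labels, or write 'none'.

w1:
  start at 4
  read 'R': 4 → 1
  read 'R': 1 → 3
  read 'R': 3 → 4
  read 'L': 4 → 4
  read 'R': 4 → 1
  read 'L': 1 → 1
  read 'L': 1 → 1
  read 'L': 1 → 1
  read 'L': 1 → 1
  read 'L': 1 → 1
  read 'R': 1 → 3
  read 'R': 3 → 4
  read 'L': 4 → 4
  read 'L': 4 → 4
  read 'L': 4 → 4
  read 'R': 4 → 1
  read 'L': 1 → 1
  read 'R': 1 → 3
  read 'L': 3 → 3
  read 'R': 3 → 4
  read 'R': 4 → 1
  read 'L': 1 → 1
  end 1, accepted
w2:
  start at 4
  read 'L': 4 → 4
  read 'L': 4 → 4
  read 'L': 4 → 4
  read 'R': 4 → 1
  read 'L': 1 → 1
  read 'R': 1 → 3
  read 'L': 3 → 3
  read 'R': 3 → 4
  read 'R': 4 → 1
  read 'L': 1 → 1
  read 'L': 1 → 1
  read 'R': 1 → 3
  read 'L': 3 → 3
  read 'L': 3 → 3
  read 'R': 3 → 4
  read 'L': 4 → 4
  read 'R': 4 → 1
  read 'R': 1 → 3
  read 'L': 3 → 3
  read 'R': 3 → 4
  end 4, rejected
w3:
  start at 4
  read 'R': 4 → 1
  read 'R': 1 → 3
  read 'R': 3 → 4
  read 'L': 4 → 4
  read 'R': 4 → 1
  read 'R': 1 → 3
  read 'L': 3 → 3
  read 'R': 3 → 4
  read 'R': 4 → 1
  read 'R': 1 → 3
  read 'R': 3 → 4
  read 'R': 4 → 1
  read 'R': 1 → 3
  read 'R': 3 → 4
  read 'R': 4 → 1
  read 'R': 1 → 3
  read 'L': 3 → 3
  read 'R': 3 → 4
  read 'L': 4 → 4
  end 4, rejected
w4:
  start at 4
  read 'R': 4 → 1
  read 'L': 1 → 1
  read 'R': 1 → 3
  read 'R': 3 → 4
  read 'L': 4 → 4
  read 'L': 4 → 4
  read 'R': 4 → 1
  read 'L': 1 → 1
  read 'L': 1 → 1
  read 'L': 1 → 1
  read 'R': 1 → 3
  read 'L': 3 → 3
  read 'R': 3 → 4
  read 'R': 4 → 1
  read 'R': 1 → 3
  read 'R': 3 → 4
  read 'L': 4 → 4
  read 'R': 4 → 1
  read 'L': 1 → 1
  read 'L': 1 → 1
  read 'L': 1 → 1
  read 'L': 1 → 1
  end 1, accepted
w5:
  start at 4
  read 'R': 4 → 1
  read 'R': 1 → 3
  read 'L': 3 → 3
  read 'R': 3 → 4
  read 'R': 4 → 1
  read 'R': 1 → 3
  read 'R': 3 → 4
  read 'L': 4 → 4
  read 'L': 4 → 4
  read 'L': 4 → 4
  read 'L': 4 → 4
  read 'L': 4 → 4
  read 'R': 4 → 1
  read 'L': 1 → 1
  read 'L': 1 → 1
  read 'R': 1 → 3
  read 'R': 3 → 4
  read 'R': 4 → 1
  read 'R': 1 → 3
  read 'R': 3 → 4
  read 'R': 4 → 1
  read 'L': 1 → 1
  read 'R': 1 → 3
  read 'L': 3 → 3
  read 'R': 3 → 4
  read 'R': 4 → 1
  end 1, accepted

w1, w4, w5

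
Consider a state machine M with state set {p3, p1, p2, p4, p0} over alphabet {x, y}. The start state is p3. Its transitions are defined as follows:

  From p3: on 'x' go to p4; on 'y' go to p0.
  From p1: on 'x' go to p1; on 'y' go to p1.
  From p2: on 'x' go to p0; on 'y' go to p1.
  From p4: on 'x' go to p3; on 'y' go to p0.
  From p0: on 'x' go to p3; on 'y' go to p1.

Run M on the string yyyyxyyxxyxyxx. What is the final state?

Trace: p3 -y-> p0 -y-> p1 -y-> p1 -y-> p1 -x-> p1 -y-> p1 -y-> p1 -x-> p1 -x-> p1 -y-> p1 -x-> p1 -y-> p1 -x-> p1 -x-> p1

p1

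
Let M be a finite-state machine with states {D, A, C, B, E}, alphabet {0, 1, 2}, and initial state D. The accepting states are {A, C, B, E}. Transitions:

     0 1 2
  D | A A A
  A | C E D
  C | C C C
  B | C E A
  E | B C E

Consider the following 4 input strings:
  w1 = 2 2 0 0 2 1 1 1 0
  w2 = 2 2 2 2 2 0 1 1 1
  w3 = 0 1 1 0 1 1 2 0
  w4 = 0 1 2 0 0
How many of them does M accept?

4

w1: D → A → D → A → C → C → C → C → C → C  → end C, accepted
w2: D → A → D → A → D → A → C → C → C → C  → end C, accepted
w3: D → A → E → C → C → C → C → C → C  → end C, accepted
w4: D → A → E → E → B → C  → end C, accepted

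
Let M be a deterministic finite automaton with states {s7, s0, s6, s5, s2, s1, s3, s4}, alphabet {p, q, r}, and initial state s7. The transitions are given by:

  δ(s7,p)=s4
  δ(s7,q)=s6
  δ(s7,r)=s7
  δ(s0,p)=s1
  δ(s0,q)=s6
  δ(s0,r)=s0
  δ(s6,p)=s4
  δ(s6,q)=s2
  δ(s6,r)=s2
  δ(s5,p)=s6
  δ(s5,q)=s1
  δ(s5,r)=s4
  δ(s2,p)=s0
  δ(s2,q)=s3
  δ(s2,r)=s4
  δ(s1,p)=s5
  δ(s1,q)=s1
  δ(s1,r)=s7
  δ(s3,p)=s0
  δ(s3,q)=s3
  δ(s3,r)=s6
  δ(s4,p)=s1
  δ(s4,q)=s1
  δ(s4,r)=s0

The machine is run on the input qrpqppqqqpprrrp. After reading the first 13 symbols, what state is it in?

s4

s7 → s6 → s2 → s0 → s6 → s4 → s1 → s1 → s1 → s1 → s5 → s6 → s2 → s4
After 13 symbols: s4.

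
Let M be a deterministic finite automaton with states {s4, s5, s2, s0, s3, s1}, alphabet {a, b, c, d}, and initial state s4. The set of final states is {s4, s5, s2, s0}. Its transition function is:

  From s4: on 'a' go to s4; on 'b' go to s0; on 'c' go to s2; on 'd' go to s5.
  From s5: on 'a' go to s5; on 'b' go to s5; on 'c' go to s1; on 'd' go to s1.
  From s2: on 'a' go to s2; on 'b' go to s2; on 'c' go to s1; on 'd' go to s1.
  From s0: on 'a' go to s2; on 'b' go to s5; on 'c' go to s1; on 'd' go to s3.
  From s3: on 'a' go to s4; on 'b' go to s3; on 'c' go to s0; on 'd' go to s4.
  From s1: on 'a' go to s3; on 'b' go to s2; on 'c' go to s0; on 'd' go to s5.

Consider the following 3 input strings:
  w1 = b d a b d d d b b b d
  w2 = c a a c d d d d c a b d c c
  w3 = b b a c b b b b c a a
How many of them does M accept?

1

w1:
  start at s4
  read 'b': s4 → s0
  read 'd': s0 → s3
  read 'a': s3 → s4
  read 'b': s4 → s0
  read 'd': s0 → s3
  read 'd': s3 → s4
  read 'd': s4 → s5
  read 'b': s5 → s5
  read 'b': s5 → s5
  read 'b': s5 → s5
  read 'd': s5 → s1
  end s1, rejected
w2:
  start at s4
  read 'c': s4 → s2
  read 'a': s2 → s2
  read 'a': s2 → s2
  read 'c': s2 → s1
  read 'd': s1 → s5
  read 'd': s5 → s1
  read 'd': s1 → s5
  read 'd': s5 → s1
  read 'c': s1 → s0
  read 'a': s0 → s2
  read 'b': s2 → s2
  read 'd': s2 → s1
  read 'c': s1 → s0
  read 'c': s0 → s1
  end s1, rejected
w3:
  start at s4
  read 'b': s4 → s0
  read 'b': s0 → s5
  read 'a': s5 → s5
  read 'c': s5 → s1
  read 'b': s1 → s2
  read 'b': s2 → s2
  read 'b': s2 → s2
  read 'b': s2 → s2
  read 'c': s2 → s1
  read 'a': s1 → s3
  read 'a': s3 → s4
  end s4, accepted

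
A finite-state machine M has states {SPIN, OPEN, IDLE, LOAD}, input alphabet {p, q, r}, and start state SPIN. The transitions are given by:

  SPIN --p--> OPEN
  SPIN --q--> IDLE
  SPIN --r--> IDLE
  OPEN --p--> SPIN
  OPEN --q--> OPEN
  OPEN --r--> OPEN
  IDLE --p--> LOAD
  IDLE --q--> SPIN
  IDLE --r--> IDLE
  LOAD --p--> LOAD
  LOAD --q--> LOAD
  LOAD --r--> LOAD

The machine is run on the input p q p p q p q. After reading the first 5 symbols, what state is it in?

OPEN

Trace: SPIN -p-> OPEN -q-> OPEN -p-> SPIN -p-> OPEN -q-> OPEN
After 5 symbols: OPEN.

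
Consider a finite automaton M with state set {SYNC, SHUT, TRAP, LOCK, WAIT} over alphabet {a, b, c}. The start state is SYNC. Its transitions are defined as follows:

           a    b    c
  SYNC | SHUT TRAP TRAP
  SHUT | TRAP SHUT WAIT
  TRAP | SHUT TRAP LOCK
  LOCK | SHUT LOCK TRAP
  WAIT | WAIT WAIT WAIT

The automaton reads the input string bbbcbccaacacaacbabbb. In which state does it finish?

SYNC → TRAP → TRAP → TRAP → LOCK → LOCK → TRAP → LOCK → SHUT → TRAP → LOCK → SHUT → WAIT → WAIT → WAIT → WAIT → WAIT → WAIT → WAIT → WAIT → WAIT

WAIT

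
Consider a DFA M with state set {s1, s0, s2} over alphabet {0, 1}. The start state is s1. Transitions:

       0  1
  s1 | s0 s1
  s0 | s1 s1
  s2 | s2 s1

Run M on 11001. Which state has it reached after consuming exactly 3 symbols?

s0

Trace: s1 -1-> s1 -1-> s1 -0-> s0
After 3 symbols: s0.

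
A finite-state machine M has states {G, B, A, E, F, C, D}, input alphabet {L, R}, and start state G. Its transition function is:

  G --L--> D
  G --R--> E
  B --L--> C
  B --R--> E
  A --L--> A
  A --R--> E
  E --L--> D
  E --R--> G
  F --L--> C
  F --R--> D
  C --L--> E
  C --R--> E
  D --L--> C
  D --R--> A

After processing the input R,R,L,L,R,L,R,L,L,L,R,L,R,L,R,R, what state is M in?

G

Trace: G -R-> E -R-> G -L-> D -L-> C -R-> E -L-> D -R-> A -L-> A -L-> A -L-> A -R-> E -L-> D -R-> A -L-> A -R-> E -R-> G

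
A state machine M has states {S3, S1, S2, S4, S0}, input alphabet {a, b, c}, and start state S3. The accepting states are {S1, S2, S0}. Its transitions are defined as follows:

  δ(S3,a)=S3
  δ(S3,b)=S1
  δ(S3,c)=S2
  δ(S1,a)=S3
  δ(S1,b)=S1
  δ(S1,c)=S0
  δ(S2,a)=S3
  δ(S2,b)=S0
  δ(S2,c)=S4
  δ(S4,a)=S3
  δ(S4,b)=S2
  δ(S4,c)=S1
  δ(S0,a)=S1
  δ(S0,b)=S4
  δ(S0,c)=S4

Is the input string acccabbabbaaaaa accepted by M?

S3 → S3 → S2 → S4 → S1 → S3 → S1 → S1 → S3 → S1 → S1 → S3 → S3 → S3 → S3 → S3
End state S3 is not accepting.

No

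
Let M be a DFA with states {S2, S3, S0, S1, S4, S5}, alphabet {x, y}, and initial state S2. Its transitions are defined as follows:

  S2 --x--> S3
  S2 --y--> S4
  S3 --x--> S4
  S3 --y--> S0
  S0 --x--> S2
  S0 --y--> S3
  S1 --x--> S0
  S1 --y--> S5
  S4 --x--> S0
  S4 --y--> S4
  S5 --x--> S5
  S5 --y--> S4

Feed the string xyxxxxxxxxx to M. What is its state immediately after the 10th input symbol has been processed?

S0

S2 → S3 → S0 → S2 → S3 → S4 → S0 → S2 → S3 → S4 → S0
After 10 symbols: S0.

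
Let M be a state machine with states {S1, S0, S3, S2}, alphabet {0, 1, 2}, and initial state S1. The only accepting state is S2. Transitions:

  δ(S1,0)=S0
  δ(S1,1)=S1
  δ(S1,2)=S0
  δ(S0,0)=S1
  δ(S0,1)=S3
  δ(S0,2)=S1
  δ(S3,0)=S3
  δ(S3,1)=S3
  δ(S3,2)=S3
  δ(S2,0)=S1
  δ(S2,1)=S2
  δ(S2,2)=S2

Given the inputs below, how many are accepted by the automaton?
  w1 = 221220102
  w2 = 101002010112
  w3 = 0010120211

w1: S1 → S0 → S1 → S1 → S0 → S1 → S0 → S3 → S3 → S3  → end S3, rejected
w2: S1 → S1 → S0 → S3 → S3 → S3 → S3 → S3 → S3 → S3 → S3 → S3 → S3  → end S3, rejected
w3: S1 → S0 → S1 → S1 → S0 → S3 → S3 → S3 → S3 → S3 → S3  → end S3, rejected

0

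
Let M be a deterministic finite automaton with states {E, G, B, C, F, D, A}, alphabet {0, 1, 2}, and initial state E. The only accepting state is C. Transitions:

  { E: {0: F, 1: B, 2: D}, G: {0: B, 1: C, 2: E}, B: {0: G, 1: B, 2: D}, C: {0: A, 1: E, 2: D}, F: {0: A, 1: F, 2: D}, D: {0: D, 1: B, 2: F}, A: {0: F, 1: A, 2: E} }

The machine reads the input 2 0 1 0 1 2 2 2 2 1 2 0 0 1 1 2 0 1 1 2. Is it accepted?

start at E
read '2': E → D
read '0': D → D
read '1': D → B
read '0': B → G
read '1': G → C
read '2': C → D
read '2': D → F
read '2': F → D
read '2': D → F
read '1': F → F
read '2': F → D
read '0': D → D
read '0': D → D
read '1': D → B
read '1': B → B
read '2': B → D
read '0': D → D
read '1': D → B
read '1': B → B
read '2': B → D
End state D is not accepting.

No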